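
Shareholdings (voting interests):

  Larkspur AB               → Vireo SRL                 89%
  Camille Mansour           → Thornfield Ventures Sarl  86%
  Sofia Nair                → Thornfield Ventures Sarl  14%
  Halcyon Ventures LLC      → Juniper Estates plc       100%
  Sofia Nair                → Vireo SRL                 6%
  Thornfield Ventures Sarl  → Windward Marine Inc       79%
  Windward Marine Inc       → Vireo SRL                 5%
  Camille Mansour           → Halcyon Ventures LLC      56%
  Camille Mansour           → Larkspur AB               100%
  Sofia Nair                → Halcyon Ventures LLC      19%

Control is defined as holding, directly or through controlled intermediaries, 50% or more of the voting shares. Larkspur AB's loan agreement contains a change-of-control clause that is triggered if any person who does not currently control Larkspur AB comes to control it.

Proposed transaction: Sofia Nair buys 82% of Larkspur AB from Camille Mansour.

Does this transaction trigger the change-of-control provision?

The purchase adds only to Sofia's holdings (Camille's stake shrinks), so Sofia is the only person who could newly come to control Larkspur.
Sofia's largest direct stake is 19% in Halcyon, which does not meet the threshold, so Sofia controls no company.
Neither Sofia nor any entity Sofia controls holds any voting interest in Larkspur.
So before the transaction, Sofia does not control Larkspur.
After the purchase, Sofia holds 82% of Larkspur directly, and Camille's stake falls to 18%.
Sofia holds 82% of Larkspur, so Sofia controls Larkspur.
Sofia did not control Larkspur before and does after, so the clause is triggered.

Yes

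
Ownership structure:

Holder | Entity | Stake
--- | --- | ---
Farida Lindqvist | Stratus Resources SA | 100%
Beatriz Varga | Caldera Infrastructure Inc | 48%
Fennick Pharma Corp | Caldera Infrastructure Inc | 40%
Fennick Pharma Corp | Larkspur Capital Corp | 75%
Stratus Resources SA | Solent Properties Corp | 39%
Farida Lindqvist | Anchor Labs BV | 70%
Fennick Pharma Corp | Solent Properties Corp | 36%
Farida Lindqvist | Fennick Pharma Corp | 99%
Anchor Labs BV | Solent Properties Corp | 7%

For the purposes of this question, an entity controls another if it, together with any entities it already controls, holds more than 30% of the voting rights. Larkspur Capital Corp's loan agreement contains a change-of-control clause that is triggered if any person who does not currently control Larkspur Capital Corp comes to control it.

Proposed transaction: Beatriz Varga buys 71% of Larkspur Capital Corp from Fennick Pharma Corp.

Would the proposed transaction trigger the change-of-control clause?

Yes

The purchase adds only to Beatriz's holdings (Fennick's stake shrinks), so Beatriz is the only person who could newly come to control Larkspur.
Beatriz holds 48% of Caldera, so Beatriz controls Caldera.
Neither Beatriz nor any entity Beatriz controls holds any voting interest in Larkspur.
So before the transaction, Beatriz does not control Larkspur.
After the purchase, Beatriz holds 71% of Larkspur directly, and Fennick's stake falls to 4%.
Beatriz holds 71% of Larkspur, so Beatriz controls Larkspur.
Beatriz did not control Larkspur before and does after, so the clause is triggered.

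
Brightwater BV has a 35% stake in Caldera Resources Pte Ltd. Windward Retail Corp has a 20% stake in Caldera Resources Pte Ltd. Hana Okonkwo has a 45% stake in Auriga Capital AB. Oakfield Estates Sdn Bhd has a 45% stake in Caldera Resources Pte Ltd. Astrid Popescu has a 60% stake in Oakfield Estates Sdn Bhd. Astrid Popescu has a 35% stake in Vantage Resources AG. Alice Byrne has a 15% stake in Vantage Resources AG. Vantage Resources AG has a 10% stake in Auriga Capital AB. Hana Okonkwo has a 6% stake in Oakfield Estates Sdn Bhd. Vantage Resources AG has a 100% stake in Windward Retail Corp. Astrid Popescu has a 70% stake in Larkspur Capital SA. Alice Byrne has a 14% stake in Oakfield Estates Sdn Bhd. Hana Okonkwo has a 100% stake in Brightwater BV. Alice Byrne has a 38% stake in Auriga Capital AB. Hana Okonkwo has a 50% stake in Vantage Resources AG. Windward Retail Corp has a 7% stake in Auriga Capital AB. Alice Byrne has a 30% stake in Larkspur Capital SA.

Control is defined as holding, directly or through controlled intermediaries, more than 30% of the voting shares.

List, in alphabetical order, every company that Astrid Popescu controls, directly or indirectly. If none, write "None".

Caldera Resources Pte Ltd, Larkspur Capital SA, Oakfield Estates Sdn Bhd, Vantage Resources AG, Windward Retail Corp

Astrid holds 60% of Oakfield, so Astrid controls Oakfield.
Astrid holds 35% of Vantage, so Astrid controls Vantage.
Vantage holds 100% of Windward, so Astrid controls Windward.
Windward and Oakfield together hold 20% + 45% = 65% of Caldera, so Astrid controls Caldera.
Astrid holds 70% of Larkspur, so Astrid controls Larkspur.
No other company's threshold is met.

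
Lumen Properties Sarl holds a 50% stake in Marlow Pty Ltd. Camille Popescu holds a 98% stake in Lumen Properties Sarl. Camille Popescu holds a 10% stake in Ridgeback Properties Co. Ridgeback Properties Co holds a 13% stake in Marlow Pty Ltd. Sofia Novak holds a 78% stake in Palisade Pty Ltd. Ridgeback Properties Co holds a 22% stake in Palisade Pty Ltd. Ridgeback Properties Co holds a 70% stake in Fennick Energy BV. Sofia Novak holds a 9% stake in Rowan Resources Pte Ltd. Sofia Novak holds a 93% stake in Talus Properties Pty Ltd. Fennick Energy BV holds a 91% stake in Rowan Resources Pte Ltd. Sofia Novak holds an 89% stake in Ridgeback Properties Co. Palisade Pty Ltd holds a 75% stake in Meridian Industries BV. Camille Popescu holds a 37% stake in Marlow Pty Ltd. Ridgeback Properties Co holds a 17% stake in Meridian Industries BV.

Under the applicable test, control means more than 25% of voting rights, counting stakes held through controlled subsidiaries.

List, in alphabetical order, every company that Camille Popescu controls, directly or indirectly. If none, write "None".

Camille holds 98% of Lumen, so Camille controls Lumen.
Camille and Lumen together hold 37% + 50% = 87% of Marlow, so Camille controls Marlow.
No other company's threshold is met.

Lumen Properties Sarl, Marlow Pty Ltd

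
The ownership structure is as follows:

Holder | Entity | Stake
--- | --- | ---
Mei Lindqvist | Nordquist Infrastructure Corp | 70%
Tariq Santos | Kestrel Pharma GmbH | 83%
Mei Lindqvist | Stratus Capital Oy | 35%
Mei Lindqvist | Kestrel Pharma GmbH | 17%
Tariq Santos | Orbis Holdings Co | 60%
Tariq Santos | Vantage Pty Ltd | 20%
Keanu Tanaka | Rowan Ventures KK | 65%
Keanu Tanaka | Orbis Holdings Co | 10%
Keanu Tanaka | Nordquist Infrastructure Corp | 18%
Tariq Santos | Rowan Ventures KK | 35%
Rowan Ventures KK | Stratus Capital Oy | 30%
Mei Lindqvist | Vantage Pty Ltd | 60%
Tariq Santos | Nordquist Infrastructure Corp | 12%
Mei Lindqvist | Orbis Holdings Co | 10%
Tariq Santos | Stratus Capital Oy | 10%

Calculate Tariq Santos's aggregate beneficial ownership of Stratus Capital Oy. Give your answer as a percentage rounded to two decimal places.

20.50%

Tariq reaches Stratus along 2 paths.
Via Rowan: 35% × 30% = 10.5%.
Direct stake: 10% = 10%.
Total: 10.5% + 10% = 20.5%.
Rounded: 20.50%.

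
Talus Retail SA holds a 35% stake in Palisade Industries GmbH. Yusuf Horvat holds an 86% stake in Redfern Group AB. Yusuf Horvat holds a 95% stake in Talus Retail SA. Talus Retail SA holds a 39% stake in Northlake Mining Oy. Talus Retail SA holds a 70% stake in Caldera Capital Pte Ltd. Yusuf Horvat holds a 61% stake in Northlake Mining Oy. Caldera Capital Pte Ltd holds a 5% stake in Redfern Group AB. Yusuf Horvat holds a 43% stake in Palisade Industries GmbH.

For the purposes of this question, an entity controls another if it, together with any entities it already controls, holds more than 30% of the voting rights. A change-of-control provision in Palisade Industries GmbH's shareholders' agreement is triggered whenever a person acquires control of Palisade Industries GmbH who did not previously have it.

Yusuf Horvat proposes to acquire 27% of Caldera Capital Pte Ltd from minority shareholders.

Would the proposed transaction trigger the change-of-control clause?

No

The purchase changes only Yusuf's holdings, so Yusuf is the only person who could newly come to control Palisade.
Yusuf holds 95% of Talus, so Yusuf controls Talus.
Talus and Yusuf together hold 35% + 43% = 78% of Palisade, so Yusuf controls Palisade.
So Yusuf already controls Palisade before the transaction.
After the purchase, Yusuf holds 27% of Caldera directly.
Yusuf controlled Palisade already, so this is not a new person acquiring control; every other person's position is unchanged or reduced.
No new person acquires control, so the clause is not triggered.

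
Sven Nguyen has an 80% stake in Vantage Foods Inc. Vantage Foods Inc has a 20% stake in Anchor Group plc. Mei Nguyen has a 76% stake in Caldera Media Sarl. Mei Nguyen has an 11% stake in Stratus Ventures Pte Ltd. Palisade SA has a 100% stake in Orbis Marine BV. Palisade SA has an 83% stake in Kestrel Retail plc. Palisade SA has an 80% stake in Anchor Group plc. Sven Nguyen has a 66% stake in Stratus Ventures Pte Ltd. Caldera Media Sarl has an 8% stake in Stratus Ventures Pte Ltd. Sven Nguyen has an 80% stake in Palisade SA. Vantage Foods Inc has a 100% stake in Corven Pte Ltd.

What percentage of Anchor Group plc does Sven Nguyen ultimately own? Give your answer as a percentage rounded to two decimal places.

Sven reaches Anchor along 2 paths.
Via Vantage: 80% × 20% = 16%.
Via Palisade: 80% × 80% = 64%.
Total: 16% + 64% = 80%.
Rounded: 80.00%.

80.00%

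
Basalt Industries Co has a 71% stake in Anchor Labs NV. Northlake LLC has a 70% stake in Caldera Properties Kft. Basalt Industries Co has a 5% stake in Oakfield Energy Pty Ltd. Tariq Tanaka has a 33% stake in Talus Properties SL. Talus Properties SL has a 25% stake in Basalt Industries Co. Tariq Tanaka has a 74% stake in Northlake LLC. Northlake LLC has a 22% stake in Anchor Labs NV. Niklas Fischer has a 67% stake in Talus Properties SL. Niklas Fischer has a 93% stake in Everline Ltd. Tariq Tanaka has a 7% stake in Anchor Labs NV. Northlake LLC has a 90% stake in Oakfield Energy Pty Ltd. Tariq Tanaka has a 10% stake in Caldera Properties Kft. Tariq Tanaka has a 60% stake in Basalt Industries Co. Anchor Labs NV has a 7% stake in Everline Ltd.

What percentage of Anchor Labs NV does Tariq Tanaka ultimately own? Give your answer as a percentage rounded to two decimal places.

71.74%

Tariq reaches Anchor along 4 paths.
Direct stake: 7% = 7%.
Via Northlake: 74% × 22% = 16.28%.
Via Basalt: 60% × 71% = 42.6%.
Via Talus → Basalt: 33% × 25% × 71% = 5.8575%.
Total: 7% + 16.28% + 42.6% + 5.8575% = 71.7375%.
Rounded: 71.74%.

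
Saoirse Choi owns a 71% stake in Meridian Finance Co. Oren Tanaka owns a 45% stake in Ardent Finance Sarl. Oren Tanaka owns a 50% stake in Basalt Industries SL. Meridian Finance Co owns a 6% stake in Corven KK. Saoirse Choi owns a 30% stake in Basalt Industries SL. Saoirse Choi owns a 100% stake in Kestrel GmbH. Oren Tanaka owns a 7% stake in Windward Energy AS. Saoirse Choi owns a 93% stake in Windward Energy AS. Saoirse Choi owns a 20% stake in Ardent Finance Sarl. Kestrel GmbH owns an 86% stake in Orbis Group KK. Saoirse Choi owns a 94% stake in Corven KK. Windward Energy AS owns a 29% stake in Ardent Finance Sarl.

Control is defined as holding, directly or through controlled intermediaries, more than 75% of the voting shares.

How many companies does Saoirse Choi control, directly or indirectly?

Saoirse holds 93% of Windward, so Saoirse controls Windward.
Saoirse holds 100% of Kestrel, so Saoirse controls Kestrel.
Saoirse holds 94% of Corven, so Saoirse controls Corven.
Kestrel holds 86% of Orbis, so Saoirse controls Orbis.
No other company's threshold is met.
Saoirse controls 4 companies.

4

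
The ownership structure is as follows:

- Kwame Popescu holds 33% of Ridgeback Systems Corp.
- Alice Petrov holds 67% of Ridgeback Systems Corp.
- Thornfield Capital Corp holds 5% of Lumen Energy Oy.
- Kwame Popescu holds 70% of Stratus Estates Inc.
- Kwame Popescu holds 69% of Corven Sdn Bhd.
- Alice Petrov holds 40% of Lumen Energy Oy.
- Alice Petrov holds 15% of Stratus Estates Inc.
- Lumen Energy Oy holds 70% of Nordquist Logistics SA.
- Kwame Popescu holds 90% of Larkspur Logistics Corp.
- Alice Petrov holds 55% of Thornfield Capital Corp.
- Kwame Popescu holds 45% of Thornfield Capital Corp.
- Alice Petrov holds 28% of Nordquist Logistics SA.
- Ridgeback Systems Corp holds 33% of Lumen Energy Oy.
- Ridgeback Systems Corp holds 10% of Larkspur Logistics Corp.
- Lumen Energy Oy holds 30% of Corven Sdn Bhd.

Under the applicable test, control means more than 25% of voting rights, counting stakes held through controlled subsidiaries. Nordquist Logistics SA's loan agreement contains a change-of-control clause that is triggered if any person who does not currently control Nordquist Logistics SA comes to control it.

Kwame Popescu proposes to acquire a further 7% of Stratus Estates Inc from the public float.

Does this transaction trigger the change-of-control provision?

The purchase changes only Kwame's holdings, so Kwame is the only person who could newly come to control Nordquist.
Kwame holds 33% of Ridgeback, so Kwame controls Ridgeback.
Kwame holds 45% of Thornfield, so Kwame controls Thornfield.
Thornfield and Ridgeback together hold 5% + 33% = 38% of Lumen, so Kwame controls Lumen.
Lumen holds 70% of Nordquist, so Kwame controls Nordquist.
So Kwame already controls Nordquist before the transaction.
After the purchase, Kwame's direct stake in Stratus rises to 70% + 7% = 77%.
Kwame controlled Nordquist already, so this is not a new person acquiring control; every other person's position is unchanged or reduced.
No new person acquires control, so the clause is not triggered.

No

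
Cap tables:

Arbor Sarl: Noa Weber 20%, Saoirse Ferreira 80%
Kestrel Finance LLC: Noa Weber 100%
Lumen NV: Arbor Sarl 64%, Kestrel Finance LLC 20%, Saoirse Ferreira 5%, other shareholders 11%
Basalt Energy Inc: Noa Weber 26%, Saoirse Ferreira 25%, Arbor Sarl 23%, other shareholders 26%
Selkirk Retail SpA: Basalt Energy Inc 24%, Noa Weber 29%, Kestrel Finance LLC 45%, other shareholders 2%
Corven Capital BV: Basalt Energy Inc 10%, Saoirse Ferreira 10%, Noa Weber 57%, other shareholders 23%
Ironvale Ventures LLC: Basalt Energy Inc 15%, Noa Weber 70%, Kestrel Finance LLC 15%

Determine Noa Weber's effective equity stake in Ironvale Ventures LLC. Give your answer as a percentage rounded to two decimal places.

89.59%

Noa reaches Ironvale along 4 paths.
Via Basalt: 26% × 15% = 3.9%.
Via Arbor → Basalt: 20% × 23% × 15% = 0.69%.
Direct stake: 70% = 70%.
Via Kestrel: 100% × 15% = 15%.
Total: 3.9% + 0.69% + 70% + 15% = 89.59%.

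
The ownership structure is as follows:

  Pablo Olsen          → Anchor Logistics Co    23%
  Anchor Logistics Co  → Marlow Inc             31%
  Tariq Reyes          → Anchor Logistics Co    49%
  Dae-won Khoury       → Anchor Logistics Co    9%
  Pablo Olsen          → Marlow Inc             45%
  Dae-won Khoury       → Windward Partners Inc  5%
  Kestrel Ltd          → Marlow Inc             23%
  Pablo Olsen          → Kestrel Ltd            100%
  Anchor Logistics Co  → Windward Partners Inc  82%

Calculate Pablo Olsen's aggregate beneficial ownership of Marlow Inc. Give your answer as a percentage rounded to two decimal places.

75.13%

Pablo reaches Marlow along 3 paths.
Via Kestrel: 100% × 23% = 23%.
Via Anchor: 23% × 31% = 7.13%.
Direct stake: 45% = 45%.
Total: 23% + 7.13% + 45% = 75.13%.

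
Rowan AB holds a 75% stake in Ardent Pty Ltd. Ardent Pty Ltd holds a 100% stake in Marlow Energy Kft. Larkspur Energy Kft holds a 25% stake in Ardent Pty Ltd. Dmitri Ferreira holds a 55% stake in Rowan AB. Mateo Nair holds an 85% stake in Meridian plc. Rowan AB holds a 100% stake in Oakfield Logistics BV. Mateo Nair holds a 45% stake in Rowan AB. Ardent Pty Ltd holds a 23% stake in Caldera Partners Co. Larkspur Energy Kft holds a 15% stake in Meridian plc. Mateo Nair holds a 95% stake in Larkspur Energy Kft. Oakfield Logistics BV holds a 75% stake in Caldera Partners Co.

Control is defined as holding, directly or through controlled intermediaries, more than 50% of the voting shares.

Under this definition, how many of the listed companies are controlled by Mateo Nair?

2

Mateo holds 95% of Larkspur, so Mateo controls Larkspur.
Mateo and Larkspur together hold 85% + 15% = 100% of Meridian, so Mateo controls Meridian.
No other company's threshold is met.
Mateo controls 2 companies.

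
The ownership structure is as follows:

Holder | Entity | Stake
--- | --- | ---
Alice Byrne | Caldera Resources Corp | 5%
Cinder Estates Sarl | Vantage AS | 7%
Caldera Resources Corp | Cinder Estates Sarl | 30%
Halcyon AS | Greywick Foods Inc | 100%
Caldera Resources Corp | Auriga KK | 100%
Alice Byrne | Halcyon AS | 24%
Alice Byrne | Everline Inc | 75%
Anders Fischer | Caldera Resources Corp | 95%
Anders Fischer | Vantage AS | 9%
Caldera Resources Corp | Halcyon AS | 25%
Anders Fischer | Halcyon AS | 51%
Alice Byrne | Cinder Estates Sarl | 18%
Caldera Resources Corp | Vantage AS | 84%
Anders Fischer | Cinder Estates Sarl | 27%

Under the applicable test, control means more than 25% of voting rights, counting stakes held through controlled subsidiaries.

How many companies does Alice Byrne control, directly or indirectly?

1

Alice holds 75% of Everline, so Alice controls Everline.
No other company's threshold is met.
Alice controls 1 company.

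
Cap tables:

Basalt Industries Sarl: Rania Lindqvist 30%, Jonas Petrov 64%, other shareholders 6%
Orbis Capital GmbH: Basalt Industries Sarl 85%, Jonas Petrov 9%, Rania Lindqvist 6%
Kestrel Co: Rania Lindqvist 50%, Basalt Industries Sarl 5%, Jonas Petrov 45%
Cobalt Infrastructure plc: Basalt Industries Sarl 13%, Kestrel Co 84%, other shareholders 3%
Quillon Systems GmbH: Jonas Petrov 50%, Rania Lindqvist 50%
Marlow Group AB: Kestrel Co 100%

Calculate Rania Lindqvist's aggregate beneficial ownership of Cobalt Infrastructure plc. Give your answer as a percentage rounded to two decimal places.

47.16%

Rania reaches Cobalt along 3 paths.
Via Basalt: 30% × 13% = 3.9%.
Via Kestrel: 50% × 84% = 42%.
Via Basalt → Kestrel: 30% × 5% × 84% = 1.26%.
Total: 3.9% + 42% + 1.26% = 47.16%.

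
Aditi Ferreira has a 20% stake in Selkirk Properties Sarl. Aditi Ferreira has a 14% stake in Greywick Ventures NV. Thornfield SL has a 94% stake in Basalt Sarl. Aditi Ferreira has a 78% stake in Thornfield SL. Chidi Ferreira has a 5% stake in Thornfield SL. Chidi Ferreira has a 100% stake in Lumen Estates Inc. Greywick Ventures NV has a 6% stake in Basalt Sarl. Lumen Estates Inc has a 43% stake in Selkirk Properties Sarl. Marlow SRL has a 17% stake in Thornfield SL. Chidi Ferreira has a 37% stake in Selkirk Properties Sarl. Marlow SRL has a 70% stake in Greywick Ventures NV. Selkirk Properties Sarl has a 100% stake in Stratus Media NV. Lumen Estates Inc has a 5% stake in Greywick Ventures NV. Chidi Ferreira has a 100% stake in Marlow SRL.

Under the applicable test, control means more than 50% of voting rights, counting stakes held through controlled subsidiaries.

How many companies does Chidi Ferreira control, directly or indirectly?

5

Chidi holds 100% of Marlow, so Chidi controls Marlow.
Chidi holds 100% of Lumen, so Chidi controls Lumen.
Chidi and Lumen together hold 37% + 43% = 80% of Selkirk, so Chidi controls Selkirk.
Lumen and Marlow together hold 5% + 70% = 75% of Greywick, so Chidi controls Greywick.
Selkirk holds 100% of Stratus, so Chidi controls Stratus.
No other company's threshold is met.
Chidi controls 5 companies.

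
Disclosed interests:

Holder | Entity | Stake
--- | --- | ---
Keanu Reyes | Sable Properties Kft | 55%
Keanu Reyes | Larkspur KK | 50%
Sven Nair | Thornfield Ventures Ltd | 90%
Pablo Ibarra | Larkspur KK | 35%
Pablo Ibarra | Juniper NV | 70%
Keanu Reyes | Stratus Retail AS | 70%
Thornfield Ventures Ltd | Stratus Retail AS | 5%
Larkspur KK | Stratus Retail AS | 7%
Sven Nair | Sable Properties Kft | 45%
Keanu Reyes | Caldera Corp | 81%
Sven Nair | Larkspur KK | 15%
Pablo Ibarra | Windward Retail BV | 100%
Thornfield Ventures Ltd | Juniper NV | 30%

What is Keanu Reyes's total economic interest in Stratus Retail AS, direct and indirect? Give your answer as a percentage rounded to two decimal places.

Keanu reaches Stratus along 2 paths.
Via Larkspur: 50% × 7% = 3.5%.
Direct stake: 70% = 70%.
Total: 3.5% + 70% = 73.5%.
Rounded: 73.50%.

73.50%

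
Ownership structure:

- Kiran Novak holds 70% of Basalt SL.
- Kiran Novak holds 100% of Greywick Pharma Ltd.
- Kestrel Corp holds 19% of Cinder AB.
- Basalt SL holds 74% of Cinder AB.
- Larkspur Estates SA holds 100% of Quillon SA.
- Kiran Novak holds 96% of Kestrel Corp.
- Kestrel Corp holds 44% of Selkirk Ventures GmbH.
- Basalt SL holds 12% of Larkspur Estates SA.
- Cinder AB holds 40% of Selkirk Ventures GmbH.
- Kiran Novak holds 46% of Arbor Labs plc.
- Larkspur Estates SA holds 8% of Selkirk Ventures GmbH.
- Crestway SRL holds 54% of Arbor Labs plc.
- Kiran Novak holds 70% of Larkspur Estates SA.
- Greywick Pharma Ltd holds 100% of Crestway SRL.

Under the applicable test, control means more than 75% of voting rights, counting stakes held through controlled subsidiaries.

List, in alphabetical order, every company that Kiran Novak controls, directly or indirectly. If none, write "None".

Kiran holds 96% of Kestrel, so Kiran controls Kestrel.
Kiran holds 100% of Greywick, so Kiran controls Greywick.
Greywick holds 100% of Crestway, so Kiran controls Crestway.
Kiran and Crestway together hold 46% + 54% = 100% of Arbor, so Kiran controls Arbor.
No other company's threshold is met.

Arbor Labs plc, Crestway SRL, Greywick Pharma Ltd, Kestrel Corp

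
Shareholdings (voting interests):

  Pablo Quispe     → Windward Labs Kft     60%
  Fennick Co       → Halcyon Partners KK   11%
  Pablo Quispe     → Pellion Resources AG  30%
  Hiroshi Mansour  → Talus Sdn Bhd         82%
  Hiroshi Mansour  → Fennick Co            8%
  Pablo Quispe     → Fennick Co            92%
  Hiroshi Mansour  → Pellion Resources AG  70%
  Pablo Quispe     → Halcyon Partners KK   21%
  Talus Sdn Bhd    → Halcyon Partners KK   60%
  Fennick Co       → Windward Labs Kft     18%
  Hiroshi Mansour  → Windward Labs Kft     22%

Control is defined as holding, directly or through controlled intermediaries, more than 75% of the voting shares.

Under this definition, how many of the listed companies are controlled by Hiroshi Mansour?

1

Hiroshi holds 82% of Talus, so Hiroshi controls Talus.
No other company's threshold is met.
Hiroshi controls 1 company.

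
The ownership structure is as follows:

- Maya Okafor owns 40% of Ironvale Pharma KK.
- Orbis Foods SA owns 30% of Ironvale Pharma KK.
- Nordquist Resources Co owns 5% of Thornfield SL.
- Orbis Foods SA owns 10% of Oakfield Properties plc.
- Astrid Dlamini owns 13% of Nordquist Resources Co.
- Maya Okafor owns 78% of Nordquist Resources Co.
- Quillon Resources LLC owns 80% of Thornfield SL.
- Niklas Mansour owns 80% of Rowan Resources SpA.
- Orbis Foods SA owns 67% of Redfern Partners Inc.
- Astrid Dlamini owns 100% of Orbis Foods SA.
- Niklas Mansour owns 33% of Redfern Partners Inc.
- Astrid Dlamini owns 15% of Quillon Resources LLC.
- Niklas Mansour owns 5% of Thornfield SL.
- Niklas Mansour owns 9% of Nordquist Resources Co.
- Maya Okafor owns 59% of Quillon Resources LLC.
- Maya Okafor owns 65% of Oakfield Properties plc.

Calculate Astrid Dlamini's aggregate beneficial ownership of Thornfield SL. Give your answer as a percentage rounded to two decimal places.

Astrid reaches Thornfield along 2 paths.
Via Quillon: 15% × 80% = 12%.
Via Nordquist: 13% × 5% = 0.65%.
Total: 12% + 0.65% = 12.65%.

12.65%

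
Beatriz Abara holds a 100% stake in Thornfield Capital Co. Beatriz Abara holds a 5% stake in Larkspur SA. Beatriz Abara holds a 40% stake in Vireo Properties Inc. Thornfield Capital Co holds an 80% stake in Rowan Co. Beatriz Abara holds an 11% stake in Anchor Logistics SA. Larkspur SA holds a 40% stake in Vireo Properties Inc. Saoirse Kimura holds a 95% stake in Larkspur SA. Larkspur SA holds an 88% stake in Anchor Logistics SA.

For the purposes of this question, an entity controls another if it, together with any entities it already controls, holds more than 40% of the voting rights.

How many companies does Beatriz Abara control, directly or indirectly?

Beatriz holds 100% of Thornfield, so Beatriz controls Thornfield.
Thornfield holds 80% of Rowan, so Beatriz controls Rowan.
No other company's threshold is met.
Beatriz controls 2 companies.

2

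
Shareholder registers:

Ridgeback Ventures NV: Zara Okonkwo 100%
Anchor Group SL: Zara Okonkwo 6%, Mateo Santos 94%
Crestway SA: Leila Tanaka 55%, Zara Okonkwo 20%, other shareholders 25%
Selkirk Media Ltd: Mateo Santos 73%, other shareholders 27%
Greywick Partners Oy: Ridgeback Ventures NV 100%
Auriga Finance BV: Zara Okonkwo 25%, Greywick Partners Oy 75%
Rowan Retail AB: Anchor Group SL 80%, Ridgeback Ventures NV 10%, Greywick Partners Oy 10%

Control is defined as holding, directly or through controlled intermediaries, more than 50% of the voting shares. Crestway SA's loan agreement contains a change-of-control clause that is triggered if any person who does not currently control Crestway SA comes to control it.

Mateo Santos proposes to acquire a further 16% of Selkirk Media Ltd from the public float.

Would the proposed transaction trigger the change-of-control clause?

The purchase changes only Mateo's holdings, so Mateo is the only person who could newly come to control Crestway.
Mateo holds 94% of Anchor, so Mateo controls Anchor.
Mateo holds 73% of Selkirk, so Mateo controls Selkirk.
Anchor holds 80% of Rowan, so Mateo controls Rowan.
Neither Mateo nor any entity Mateo controls holds any voting interest in Crestway.
So before the transaction, Mateo does not control Crestway.
After the purchase, Mateo's direct stake in Selkirk rises to 73% + 16% = 89%.
Mateo holds 89% of Selkirk, so Mateo controls Selkirk.
After the transaction, neither Mateo nor any entity Mateo controls holds a voting interest in Crestway, so Mateo still does not control it.
No new person acquires control, so the clause is not triggered.

No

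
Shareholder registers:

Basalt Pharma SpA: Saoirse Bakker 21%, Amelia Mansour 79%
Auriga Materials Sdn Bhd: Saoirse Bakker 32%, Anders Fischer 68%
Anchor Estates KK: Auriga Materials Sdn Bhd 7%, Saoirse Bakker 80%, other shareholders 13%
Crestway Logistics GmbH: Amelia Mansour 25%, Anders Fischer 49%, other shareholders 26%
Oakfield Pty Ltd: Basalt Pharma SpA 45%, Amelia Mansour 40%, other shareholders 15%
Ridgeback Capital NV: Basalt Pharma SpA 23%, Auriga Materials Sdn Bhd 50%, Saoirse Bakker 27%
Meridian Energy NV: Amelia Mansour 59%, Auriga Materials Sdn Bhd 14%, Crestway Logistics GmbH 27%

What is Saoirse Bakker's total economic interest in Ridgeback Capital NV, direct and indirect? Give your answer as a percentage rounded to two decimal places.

47.83%

Saoirse reaches Ridgeback along 3 paths.
Via Basalt: 21% × 23% = 4.83%.
Via Auriga: 32% × 50% = 16%.
Direct stake: 27% = 27%.
Total: 4.83% + 16% + 27% = 47.83%.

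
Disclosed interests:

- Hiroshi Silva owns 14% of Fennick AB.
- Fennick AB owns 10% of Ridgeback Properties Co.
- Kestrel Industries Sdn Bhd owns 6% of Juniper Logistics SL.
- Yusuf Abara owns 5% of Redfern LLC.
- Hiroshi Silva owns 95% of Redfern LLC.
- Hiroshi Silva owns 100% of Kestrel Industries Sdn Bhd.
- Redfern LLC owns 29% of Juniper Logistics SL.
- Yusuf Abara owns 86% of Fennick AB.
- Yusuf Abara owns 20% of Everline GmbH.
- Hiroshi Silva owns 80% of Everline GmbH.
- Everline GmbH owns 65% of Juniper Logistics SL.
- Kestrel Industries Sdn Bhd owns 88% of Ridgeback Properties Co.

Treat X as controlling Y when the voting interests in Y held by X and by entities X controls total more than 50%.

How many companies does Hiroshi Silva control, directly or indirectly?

5

Hiroshi holds 95% of Redfern, so Hiroshi controls Redfern.
Hiroshi holds 80% of Everline, so Hiroshi controls Everline.
Hiroshi holds 100% of Kestrel, so Hiroshi controls Kestrel.
Kestrel holds 88% of Ridgeback, so Hiroshi controls Ridgeback.
Kestrel and Redfern and Everline together hold 6% + 29% + 65% = 100% of Juniper, so Hiroshi controls Juniper.
No other company's threshold is met.
Hiroshi controls 5 companies.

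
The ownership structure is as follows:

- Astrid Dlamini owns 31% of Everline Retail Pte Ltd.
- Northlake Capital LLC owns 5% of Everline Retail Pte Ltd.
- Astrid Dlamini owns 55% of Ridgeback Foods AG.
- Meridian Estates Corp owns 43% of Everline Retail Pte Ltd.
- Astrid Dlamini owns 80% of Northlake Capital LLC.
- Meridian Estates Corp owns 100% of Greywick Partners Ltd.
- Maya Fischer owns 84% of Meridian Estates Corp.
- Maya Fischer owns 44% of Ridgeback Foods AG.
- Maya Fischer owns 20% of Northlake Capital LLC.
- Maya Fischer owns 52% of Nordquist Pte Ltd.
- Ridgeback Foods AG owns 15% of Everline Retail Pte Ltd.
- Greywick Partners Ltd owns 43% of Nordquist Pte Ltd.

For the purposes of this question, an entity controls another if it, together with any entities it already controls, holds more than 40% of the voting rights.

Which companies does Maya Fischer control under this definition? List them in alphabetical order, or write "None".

Everline Retail Pte Ltd, Greywick Partners Ltd, Meridian Estates Corp, Nordquist Pte Ltd, Ridgeback Foods AG

Maya holds 84% of Meridian, so Maya controls Meridian.
Maya holds 44% of Ridgeback, so Maya controls Ridgeback.
Meridian holds 100% of Greywick, so Maya controls Greywick.
Ridgeback and Meridian together hold 15% + 43% = 58% of Everline, so Maya controls Everline.
Maya and Greywick together hold 52% + 43% = 95% of Nordquist, so Maya controls Nordquist.
No other company's threshold is met.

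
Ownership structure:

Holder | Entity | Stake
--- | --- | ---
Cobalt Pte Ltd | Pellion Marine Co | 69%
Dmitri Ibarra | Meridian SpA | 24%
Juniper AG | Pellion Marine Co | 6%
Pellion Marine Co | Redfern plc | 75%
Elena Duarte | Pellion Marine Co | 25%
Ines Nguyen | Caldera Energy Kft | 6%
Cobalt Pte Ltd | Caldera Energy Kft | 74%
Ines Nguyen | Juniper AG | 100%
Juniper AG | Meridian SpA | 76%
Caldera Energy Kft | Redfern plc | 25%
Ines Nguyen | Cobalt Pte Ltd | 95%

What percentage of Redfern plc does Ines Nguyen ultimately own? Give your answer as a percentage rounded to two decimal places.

72.74%

Ines reaches Redfern along 4 paths.
Via Cobalt → Caldera: 95% × 74% × 25% = 17.575%.
Via Caldera: 6% × 25% = 1.5%.
Via Cobalt → Pellion: 95% × 69% × 75% = 49.1625%.
Via Juniper → Pellion: 100% × 6% × 75% = 4.5%.
Total: 17.575% + 1.5% + 49.1625% + 4.5% = 72.7375%.
Rounded: 72.74%.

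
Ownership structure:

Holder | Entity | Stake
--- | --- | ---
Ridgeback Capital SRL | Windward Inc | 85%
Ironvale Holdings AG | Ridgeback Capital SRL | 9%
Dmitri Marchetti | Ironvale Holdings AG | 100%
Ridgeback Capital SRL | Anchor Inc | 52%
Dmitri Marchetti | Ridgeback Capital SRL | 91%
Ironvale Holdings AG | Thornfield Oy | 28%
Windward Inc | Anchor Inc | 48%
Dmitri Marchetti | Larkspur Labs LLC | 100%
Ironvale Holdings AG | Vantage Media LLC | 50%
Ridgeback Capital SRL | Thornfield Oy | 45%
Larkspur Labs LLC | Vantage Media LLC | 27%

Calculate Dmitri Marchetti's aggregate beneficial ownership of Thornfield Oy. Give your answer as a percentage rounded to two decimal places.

73.00%

Dmitri reaches Thornfield along 3 paths.
Via Ironvale: 100% × 28% = 28%.
Via Ridgeback: 91% × 45% = 40.95%.
Via Ironvale → Ridgeback: 100% × 9% × 45% = 4.05%.
Total: 28% + 40.95% + 4.05% = 73%.
Rounded: 73.00%.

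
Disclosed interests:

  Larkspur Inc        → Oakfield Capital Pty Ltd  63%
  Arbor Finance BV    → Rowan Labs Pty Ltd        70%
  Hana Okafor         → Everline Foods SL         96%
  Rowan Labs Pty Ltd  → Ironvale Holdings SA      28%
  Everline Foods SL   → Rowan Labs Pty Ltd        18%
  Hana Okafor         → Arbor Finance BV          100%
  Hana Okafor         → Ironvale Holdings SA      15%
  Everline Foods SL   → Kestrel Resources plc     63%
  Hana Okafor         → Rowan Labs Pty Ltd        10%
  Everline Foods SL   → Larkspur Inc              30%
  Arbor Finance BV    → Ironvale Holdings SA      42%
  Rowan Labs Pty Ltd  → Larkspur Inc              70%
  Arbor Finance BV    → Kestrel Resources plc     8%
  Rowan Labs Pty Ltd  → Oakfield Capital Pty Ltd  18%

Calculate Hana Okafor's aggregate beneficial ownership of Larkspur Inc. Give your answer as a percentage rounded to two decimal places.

Hana reaches Larkspur along 4 paths.
Via Arbor → Rowan: 100% × 70% × 70% = 49%.
Via Rowan: 10% × 70% = 7%.
Via Everline → Rowan: 96% × 18% × 70% = 12.096%.
Via Everline: 96% × 30% = 28.8%.
Total: 49% + 7% + 12.096% + 28.8% = 96.896%.
Rounded: 96.90%.

96.90%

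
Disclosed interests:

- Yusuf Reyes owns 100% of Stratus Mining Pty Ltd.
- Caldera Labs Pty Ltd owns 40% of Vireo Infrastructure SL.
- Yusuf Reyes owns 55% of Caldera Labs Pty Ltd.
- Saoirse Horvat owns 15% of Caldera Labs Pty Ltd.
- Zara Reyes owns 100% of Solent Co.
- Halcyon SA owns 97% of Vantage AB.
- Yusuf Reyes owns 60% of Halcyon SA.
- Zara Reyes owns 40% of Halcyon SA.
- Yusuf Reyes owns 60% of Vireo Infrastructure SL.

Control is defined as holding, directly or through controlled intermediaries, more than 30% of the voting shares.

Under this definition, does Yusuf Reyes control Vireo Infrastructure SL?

Yusuf holds 55% of Caldera, so Yusuf controls Caldera.
Caldera and Yusuf together hold 40% + 60% = 100% of Vireo, so Yusuf controls Vireo.

Yes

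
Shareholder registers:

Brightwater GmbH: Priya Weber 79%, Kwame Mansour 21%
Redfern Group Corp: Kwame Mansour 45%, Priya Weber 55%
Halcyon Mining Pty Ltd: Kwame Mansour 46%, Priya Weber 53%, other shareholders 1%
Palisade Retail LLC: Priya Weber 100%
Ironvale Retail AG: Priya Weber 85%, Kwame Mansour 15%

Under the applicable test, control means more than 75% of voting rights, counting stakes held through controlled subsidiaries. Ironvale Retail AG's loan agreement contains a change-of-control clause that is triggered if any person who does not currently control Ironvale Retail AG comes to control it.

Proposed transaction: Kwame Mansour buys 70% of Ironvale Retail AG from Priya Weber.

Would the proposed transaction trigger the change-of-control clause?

Yes

The purchase adds only to Kwame's holdings (Priya's stake shrinks), so Kwame is the only person who could newly come to control Ironvale.
Kwame's largest direct stake is 46% in Halcyon, which does not meet the threshold, so Kwame controls no company.
In Ironvale, Kwame's side holds only 15%, not > 75%.
So before the transaction, Kwame does not control Ironvale.
After the purchase, Kwame's direct stake in Ironvale rises to 15% + 70% = 85%, and Priya's stake falls to 15%.
Kwame holds 85% of Ironvale, so Kwame controls Ironvale.
Kwame did not control Ironvale before and does after, so the clause is triggered.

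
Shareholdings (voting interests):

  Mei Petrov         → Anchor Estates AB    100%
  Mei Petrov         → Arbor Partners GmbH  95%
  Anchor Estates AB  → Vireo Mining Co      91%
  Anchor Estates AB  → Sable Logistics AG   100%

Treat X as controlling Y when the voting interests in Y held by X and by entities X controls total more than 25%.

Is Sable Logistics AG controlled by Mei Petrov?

Mei holds 100% of Anchor, so Mei controls Anchor.
Anchor holds 100% of Sable, so Mei controls Sable.

Yes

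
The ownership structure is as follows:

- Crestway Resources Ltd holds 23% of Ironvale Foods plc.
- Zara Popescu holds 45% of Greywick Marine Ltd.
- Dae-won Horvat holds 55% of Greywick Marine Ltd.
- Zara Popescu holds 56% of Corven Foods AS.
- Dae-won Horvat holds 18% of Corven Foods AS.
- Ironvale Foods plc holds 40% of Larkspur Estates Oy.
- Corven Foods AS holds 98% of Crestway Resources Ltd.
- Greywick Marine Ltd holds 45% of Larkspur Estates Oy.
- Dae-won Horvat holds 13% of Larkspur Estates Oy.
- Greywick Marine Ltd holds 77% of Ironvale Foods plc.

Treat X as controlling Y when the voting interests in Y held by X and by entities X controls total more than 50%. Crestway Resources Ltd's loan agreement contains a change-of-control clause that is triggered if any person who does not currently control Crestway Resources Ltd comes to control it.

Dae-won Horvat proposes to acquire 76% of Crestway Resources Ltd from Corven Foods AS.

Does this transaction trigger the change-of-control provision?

The purchase adds only to Dae-won's holdings (Corven's stake shrinks), so Dae-won is the only person who could newly come to control Crestway.
Dae-won holds 55% of Greywick, so Dae-won controls Greywick.
Greywick holds 77% of Ironvale, so Dae-won controls Ironvale.
Greywick and Ironvale and Dae-won together hold 45% + 40% + 13% = 98% of Larkspur, so Dae-won controls Larkspur.
Neither Dae-won nor any entity Dae-won controls holds any voting interest in Crestway.
So before the transaction, Dae-won does not control Crestway.
After the purchase, Dae-won holds 76% of Crestway directly, and Corven's stake falls to 22%.
Dae-won holds 76% of Crestway, so Dae-won controls Crestway.
Dae-won did not control Crestway before and does after, so the clause is triggered.

Yes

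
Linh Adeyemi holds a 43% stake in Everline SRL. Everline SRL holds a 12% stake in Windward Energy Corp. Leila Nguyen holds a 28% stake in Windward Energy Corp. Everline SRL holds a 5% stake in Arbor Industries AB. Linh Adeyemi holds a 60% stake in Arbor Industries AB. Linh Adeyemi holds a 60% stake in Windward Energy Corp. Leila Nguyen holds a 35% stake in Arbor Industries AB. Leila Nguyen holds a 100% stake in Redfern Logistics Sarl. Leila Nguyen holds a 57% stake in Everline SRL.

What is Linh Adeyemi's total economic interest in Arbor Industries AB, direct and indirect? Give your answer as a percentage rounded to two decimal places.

62.15%

Linh reaches Arbor along 2 paths.
Via Everline: 43% × 5% = 2.15%.
Direct stake: 60% = 60%.
Total: 2.15% + 60% = 62.15%.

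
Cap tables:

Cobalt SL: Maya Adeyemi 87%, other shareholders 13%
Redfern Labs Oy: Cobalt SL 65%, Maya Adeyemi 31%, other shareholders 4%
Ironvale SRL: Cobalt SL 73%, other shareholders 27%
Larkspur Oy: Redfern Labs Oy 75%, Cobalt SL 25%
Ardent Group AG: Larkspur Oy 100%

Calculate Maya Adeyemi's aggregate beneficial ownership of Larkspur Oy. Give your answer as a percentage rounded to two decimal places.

87.41%

Maya reaches Larkspur along 3 paths.
Via Cobalt → Redfern: 87% × 65% × 75% = 42.4125%.
Via Redfern: 31% × 75% = 23.25%.
Via Cobalt: 87% × 25% = 21.75%.
Total: 42.4125% + 23.25% + 21.75% = 87.4125%.
Rounded: 87.41%.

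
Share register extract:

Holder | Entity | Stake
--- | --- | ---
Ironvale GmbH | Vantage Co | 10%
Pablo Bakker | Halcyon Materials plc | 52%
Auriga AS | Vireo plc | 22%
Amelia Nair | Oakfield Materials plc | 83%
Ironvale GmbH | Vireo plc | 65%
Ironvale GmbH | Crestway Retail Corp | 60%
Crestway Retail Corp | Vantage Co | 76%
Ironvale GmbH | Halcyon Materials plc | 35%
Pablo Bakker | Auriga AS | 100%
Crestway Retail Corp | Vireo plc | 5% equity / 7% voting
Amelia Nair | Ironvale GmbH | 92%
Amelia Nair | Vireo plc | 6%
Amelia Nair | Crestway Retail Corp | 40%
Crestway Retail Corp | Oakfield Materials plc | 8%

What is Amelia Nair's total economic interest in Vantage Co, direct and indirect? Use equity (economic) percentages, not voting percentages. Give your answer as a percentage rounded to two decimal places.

Amelia reaches Vantage along 3 paths.
Via Ironvale: 92% × 10% = 9.2%.
Via Ironvale → Crestway: 92% × 60% × 76% = 41.952%.
Via Crestway: 40% × 76% = 30.4%.
Total: 9.2% + 41.952% + 30.4% = 81.552%.
Rounded: 81.55%.

81.55%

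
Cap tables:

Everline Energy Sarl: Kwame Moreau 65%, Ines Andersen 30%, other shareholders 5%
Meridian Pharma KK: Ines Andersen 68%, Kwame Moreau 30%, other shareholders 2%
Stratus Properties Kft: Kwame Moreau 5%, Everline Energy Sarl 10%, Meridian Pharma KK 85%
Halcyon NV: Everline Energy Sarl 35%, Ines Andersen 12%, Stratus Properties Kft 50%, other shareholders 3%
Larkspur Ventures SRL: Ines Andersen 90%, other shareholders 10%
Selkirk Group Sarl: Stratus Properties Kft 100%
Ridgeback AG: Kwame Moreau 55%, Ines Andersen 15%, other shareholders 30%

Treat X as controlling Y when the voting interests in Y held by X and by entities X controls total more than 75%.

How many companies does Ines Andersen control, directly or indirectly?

Ines holds 90% of Larkspur, so Ines controls Larkspur.
No other company's threshold is met.
Ines controls 1 company.

1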